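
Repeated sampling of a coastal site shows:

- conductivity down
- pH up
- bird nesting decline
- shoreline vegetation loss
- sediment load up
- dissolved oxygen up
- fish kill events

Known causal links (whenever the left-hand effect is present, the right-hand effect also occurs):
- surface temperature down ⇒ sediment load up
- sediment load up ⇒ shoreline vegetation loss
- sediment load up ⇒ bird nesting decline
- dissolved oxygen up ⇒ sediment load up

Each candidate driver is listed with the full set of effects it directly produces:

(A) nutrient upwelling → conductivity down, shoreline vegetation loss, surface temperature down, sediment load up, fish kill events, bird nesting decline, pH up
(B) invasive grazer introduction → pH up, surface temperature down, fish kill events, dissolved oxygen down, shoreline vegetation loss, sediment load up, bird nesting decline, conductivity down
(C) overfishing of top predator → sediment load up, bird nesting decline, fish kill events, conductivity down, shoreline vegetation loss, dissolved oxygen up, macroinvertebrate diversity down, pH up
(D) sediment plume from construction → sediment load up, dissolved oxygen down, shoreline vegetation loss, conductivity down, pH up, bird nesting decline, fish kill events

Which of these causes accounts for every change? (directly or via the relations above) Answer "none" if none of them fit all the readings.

Checking each candidate against the observations:
(A) nutrient upwelling — conductivity down match; pH up match; bird nesting decline match; shoreline vegetation loss match; sediment load up match; dissolved oxygen up miss; fish kill events match
(B) invasive grazer introduction — fails on dissolved oxygen up (predicts dissolved oxygen down, not dissolved oxygen up)
(C) overfishing of top predator — conductivity down match; pH up match; bird nesting decline match; shoreline vegetation loss match; sediment load up match; dissolved oxygen up match; fish kill events match
(D) sediment plume from construction — conductivity down match; pH up match; bird nesting decline match; shoreline vegetation loss match; sediment load up match; dissolved oxygen up miss; fish kill events match
Only (C) is consistent with every observation.

C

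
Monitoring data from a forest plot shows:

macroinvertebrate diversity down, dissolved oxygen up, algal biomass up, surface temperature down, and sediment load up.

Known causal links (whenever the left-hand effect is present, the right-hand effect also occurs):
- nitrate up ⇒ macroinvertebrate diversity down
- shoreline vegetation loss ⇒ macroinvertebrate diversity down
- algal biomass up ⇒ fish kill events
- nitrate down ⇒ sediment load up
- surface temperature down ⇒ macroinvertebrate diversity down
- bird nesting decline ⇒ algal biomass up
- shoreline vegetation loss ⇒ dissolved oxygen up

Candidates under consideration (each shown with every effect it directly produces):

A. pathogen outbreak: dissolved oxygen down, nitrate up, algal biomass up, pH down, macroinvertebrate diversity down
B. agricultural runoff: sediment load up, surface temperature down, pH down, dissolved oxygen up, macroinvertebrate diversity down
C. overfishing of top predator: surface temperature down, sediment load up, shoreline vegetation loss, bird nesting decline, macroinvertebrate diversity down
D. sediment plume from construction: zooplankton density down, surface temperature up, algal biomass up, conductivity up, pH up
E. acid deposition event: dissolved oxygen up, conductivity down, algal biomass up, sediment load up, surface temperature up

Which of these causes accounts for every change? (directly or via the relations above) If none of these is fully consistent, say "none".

Testing each hypothesis:
(A) pathogen outbreak — fails on dissolved oxygen up, surface temperature down, sediment load up (predicts dissolved oxygen down, not dissolved oxygen up)
(B) agricultural runoff — does not account for algal biomass up
(C) overfishing of top predator — accounts for every observation (dissolved oxygen up via shoreline vegetation loss → dissolved oxygen up)
(D) sediment plume from construction — fails on macroinvertebrate diversity down, dissolved oxygen up, surface temperature down, sediment load up (predicts surface temperature up, not surface temperature down)
(E) acid deposition event — macroinvertebrate diversity down ✗; dissolved oxygen up ✓; algal biomass up ✓; surface temperature down ✗; sediment load up ✓
(C) alone accounts for all the evidence.

C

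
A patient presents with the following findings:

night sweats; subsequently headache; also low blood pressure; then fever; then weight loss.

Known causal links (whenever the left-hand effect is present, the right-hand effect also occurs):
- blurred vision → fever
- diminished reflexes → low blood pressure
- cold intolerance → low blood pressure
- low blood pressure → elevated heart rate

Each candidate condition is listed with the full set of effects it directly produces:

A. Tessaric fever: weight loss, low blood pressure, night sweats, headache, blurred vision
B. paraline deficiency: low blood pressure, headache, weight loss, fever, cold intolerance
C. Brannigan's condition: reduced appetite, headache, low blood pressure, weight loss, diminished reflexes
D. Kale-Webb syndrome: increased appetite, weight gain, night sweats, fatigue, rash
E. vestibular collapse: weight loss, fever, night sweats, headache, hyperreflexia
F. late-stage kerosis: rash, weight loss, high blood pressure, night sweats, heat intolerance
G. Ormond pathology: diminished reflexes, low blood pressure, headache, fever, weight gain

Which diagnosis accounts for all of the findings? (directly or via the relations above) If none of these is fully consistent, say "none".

A

Testing each hypothesis:
(A) Tessaric fever — night sweats ✓; headache ✓; low blood pressure ✓; fever ✓ (by blurred vision → fever); weight loss ✓
(B) paraline deficiency — night sweats ✗; headache ✓; low blood pressure ✓; fever ✓; weight loss ✓
(C) Brannigan's condition — night sweats ✗; headache ✓; low blood pressure ✓; fever ✗; weight loss ✓
(D) Kale-Webb syndrome — night sweats ✓; headache ✗; low blood pressure ✗; fever ✗; weight loss ✗
(E) vestibular collapse — does not account for low blood pressure
(F) late-stage kerosis — fails on headache, low blood pressure, fever (predicts high blood pressure, not low blood pressure)
(G) Ormond pathology — night sweats ✗; headache ✓; low blood pressure ✓; fever ✓; weight loss ✗
(A) alone accounts for all the evidence.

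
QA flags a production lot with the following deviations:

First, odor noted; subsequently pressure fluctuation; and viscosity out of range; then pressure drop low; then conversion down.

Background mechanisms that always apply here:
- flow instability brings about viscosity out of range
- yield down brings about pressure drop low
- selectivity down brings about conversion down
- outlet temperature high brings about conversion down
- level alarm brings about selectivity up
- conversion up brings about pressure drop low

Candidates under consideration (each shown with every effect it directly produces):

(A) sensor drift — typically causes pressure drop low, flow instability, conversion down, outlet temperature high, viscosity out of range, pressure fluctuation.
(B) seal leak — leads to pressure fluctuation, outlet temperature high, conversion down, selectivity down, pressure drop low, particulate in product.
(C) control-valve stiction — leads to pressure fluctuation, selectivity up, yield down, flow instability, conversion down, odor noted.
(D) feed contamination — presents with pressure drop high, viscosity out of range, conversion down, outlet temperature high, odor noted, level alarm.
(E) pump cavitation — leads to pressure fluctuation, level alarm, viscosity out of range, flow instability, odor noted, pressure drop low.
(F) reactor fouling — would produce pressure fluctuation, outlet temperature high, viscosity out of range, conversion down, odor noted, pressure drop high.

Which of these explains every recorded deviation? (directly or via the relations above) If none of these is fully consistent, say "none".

Testing each hypothesis:
(A) sensor drift — does not account for odor noted
(B) seal leak — does not account for odor noted, viscosity out of range
(C) control-valve stiction — odor noted +; pressure fluctuation +; viscosity out of range + (via flow instability → viscosity out of range); pressure drop low + (via yield down → pressure drop low); conversion down +
(D) feed contamination — fails on pressure fluctuation, pressure drop low (predicts pressure drop high, not pressure drop low)
(E) pump cavitation — does not account for conversion down
(F) reactor fouling — fails on pressure drop low (predicts pressure drop high, not pressure drop low)
(C) alone accounts for all the evidence.

C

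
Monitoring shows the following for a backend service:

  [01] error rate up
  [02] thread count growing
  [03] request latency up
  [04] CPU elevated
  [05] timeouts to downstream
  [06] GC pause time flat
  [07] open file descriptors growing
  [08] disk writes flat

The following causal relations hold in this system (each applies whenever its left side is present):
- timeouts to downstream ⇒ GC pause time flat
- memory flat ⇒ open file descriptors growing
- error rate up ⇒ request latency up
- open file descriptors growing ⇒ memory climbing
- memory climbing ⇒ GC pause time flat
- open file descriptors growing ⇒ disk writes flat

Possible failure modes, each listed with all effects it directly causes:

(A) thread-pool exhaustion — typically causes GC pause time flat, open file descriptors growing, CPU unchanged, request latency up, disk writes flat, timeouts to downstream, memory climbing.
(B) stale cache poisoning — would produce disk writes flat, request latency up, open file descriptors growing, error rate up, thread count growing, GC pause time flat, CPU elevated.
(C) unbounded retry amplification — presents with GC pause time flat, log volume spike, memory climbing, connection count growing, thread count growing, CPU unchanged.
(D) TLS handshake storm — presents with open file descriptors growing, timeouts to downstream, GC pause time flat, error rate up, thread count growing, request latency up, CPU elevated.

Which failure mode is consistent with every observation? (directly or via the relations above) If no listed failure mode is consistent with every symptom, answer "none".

D

Testing each hypothesis:
(A) thread-pool exhaustion — error rate up NO; thread count growing NO; request latency up yes; CPU elevated NO; timeouts to downstream yes; GC pause time flat yes; open file descriptors growing yes; disk writes flat yes
(B) stale cache poisoning — does not account for timeouts to downstream
(C) unbounded retry amplification — error rate up NO; thread count growing yes; request latency up NO; CPU elevated NO; timeouts to downstream NO; GC pause time flat yes; open file descriptors growing NO; disk writes flat NO
(D) TLS handshake storm — error rate up yes; thread count growing yes; request latency up yes; CPU elevated yes; timeouts to downstream yes; GC pause time flat yes; open file descriptors growing yes; disk writes flat yes (through open file descriptors growing → disk writes flat)
(D) alone accounts for all the evidence.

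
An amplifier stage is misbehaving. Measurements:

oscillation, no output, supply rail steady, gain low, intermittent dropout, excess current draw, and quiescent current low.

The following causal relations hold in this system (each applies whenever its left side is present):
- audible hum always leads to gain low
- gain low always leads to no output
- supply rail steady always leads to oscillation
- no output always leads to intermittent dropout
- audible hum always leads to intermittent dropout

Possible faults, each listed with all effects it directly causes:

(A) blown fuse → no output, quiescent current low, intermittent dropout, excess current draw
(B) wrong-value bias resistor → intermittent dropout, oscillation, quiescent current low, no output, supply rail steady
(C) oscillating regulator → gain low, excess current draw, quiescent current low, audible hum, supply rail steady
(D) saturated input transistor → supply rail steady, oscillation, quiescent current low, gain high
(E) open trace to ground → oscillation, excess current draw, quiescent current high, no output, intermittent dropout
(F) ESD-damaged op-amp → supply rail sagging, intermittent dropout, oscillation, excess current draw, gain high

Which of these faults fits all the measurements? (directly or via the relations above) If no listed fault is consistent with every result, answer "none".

Testing each hypothesis:
(A) blown fuse — does not account for oscillation, supply rail steady, gain low
(B) wrong-value bias resistor — oscillation ✓; no output ✓; supply rail steady ✓; gain low ✗; intermittent dropout ✓; excess current draw ✗; quiescent current low ✓
(C) oscillating regulator — oscillation ✓ (via supply rail steady → oscillation); no output ✓ (via gain low → no output); supply rail steady ✓; gain low ✓; intermittent dropout ✓ (via audible hum → intermittent dropout); excess current draw ✓; quiescent current low ✓
(D) saturated input transistor — oscillation ✓; no output ✗; supply rail steady ✓; gain low ✗; intermittent dropout ✗; excess current draw ✗; quiescent current low ✓
(E) open trace to ground — oscillation ✓; no output ✓; supply rail steady ✗; gain low ✗; intermittent dropout ✓; excess current draw ✓; quiescent current low ✗
(F) ESD-damaged op-amp — oscillation ✓; no output ✗; supply rail steady ✗; gain low ✗; intermittent dropout ✓; excess current draw ✓; quiescent current low ✗
Only (C) is consistent with every observation.

C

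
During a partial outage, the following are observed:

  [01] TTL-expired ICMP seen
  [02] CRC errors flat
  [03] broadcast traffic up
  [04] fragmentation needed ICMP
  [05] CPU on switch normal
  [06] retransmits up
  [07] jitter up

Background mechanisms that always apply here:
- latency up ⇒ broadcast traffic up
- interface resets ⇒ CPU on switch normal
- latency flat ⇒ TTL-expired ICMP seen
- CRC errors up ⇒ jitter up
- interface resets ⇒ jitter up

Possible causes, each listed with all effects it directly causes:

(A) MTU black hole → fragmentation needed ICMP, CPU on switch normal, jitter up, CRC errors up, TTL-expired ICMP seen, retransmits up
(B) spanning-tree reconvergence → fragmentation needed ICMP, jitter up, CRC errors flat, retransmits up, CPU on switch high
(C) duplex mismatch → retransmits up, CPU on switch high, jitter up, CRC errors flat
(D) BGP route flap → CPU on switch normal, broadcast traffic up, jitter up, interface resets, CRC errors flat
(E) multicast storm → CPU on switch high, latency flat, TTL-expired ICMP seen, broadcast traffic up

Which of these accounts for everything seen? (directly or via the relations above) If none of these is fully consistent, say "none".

Checking each candidate against the observations:
(A) MTU black hole — TTL-expired ICMP seen +; CRC errors flat -; broadcast traffic up -; fragmentation needed ICMP +; CPU on switch normal +; retransmits up +; jitter up +
(B) spanning-tree reconvergence — fails on TTL-expired ICMP seen, broadcast traffic up, CPU on switch normal (predicts CPU on switch high, not CPU on switch normal)
(C) duplex mismatch — fails on TTL-expired ICMP seen, broadcast traffic up, fragmentation needed ICMP, CPU on switch normal (predicts CPU on switch high, not CPU on switch normal)
(D) BGP route flap — TTL-expired ICMP seen -; CRC errors flat +; broadcast traffic up +; fragmentation needed ICMP -; CPU on switch normal +; retransmits up -; jitter up +
(E) multicast storm — TTL-expired ICMP seen +; CRC errors flat -; broadcast traffic up +; fragmentation needed ICMP -; CPU on switch normal -; retransmits up -; jitter up -
Every candidate fails on at least one observation.

none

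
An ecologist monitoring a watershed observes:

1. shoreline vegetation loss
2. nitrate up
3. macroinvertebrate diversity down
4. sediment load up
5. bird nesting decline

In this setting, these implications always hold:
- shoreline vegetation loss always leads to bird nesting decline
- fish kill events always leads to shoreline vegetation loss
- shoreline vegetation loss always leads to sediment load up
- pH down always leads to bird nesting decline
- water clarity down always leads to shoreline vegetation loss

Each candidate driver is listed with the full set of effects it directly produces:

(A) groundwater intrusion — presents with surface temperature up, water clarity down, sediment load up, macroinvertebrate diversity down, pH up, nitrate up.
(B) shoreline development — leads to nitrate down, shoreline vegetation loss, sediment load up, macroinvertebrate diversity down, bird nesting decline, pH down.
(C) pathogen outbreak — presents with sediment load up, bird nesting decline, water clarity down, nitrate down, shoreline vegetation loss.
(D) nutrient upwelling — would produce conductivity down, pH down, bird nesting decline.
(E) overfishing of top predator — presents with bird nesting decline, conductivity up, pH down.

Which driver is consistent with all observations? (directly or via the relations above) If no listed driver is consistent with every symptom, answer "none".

A

Testing each hypothesis:
(A) groundwater intrusion — shoreline vegetation loss + (via water clarity down → shoreline vegetation loss); nitrate up +; macroinvertebrate diversity down +; sediment load up +; bird nesting decline + (via water clarity down → shoreline vegetation loss → bird nesting decline)
(B) shoreline development — shoreline vegetation loss +; nitrate up -; macroinvertebrate diversity down +; sediment load up +; bird nesting decline +
(C) pathogen outbreak — fails on nitrate up, macroinvertebrate diversity down (predicts nitrate down, not nitrate up)
(D) nutrient upwelling — shoreline vegetation loss -; nitrate up -; macroinvertebrate diversity down -; sediment load up -; bird nesting decline +
(E) overfishing of top predator — does not account for shoreline vegetation loss, nitrate up, macroinvertebrate diversity down, sediment load up
(A) alone accounts for all the evidence.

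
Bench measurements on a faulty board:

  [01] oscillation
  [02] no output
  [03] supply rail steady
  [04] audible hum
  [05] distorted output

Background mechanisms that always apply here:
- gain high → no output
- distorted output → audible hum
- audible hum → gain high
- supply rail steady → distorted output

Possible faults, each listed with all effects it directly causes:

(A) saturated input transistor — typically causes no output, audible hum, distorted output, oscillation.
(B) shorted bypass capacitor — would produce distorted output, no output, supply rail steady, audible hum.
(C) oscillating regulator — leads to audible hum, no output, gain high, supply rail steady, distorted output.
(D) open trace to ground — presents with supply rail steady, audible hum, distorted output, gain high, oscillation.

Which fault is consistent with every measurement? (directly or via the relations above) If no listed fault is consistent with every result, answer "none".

For each candidate, compare predicted effects to what was observed:
(A) saturated input transistor — oscillation ✓; no output ✓; supply rail steady ✗; audible hum ✓; distorted output ✓
(B) shorted bypass capacitor — oscillation ✗; no output ✓; supply rail steady ✓; audible hum ✓; distorted output ✓
(C) oscillating regulator — oscillation ✗; no output ✓; supply rail steady ✓; audible hum ✓; distorted output ✓
(D) open trace to ground — accounts for every observation (no output via gain high → no output)
Only (D) is consistent with every observation.

D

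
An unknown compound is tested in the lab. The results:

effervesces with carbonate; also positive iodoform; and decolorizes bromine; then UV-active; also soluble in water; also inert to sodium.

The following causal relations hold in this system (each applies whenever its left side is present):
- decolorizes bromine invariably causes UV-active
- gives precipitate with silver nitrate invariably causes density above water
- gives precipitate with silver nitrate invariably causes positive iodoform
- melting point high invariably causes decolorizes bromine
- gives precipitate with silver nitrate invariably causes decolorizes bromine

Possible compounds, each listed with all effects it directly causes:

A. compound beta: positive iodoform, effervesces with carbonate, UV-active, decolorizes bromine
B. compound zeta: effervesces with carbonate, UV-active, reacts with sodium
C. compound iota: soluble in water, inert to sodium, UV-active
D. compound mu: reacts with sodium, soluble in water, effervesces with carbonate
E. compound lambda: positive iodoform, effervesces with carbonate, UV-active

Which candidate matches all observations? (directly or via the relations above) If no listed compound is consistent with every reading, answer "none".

none

For each candidate, compare predicted effects to what was observed:
(A) compound beta — effervesces with carbonate match; positive iodoform match; decolorizes bromine match; UV-active match; soluble in water miss; inert to sodium miss
(B) compound zeta — fails on positive iodoform, decolorizes bromine, soluble in water, inert to sodium (predicts reacts with sodium, not inert to sodium)
(C) compound iota — effervesces with carbonate miss; positive iodoform miss; decolorizes bromine miss; UV-active match; soluble in water match; inert to sodium match
(D) compound mu — effervesces with carbonate match; positive iodoform miss; decolorizes bromine miss; UV-active miss; soluble in water match; inert to sodium miss
(E) compound lambda — does not account for decolorizes bromine, soluble in water, inert to sodium
No candidate is consistent with all observations.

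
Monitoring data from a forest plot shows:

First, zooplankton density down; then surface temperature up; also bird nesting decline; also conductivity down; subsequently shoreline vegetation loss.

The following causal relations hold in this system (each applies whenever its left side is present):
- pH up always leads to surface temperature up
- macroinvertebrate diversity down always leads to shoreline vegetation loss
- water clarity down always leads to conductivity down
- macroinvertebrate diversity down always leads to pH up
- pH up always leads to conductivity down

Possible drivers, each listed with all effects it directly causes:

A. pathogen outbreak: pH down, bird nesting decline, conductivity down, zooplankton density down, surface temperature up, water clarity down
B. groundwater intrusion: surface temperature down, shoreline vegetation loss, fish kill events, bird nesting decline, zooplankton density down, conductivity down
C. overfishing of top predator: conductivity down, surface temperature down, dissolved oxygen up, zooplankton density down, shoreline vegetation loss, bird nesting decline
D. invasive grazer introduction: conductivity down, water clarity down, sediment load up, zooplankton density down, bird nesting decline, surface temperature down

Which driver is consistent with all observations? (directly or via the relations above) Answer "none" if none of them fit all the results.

none

For each candidate, compare predicted effects to what was observed:
(A) pathogen outbreak — does not account for shoreline vegetation loss
(B) groundwater intrusion — zooplankton density down +; surface temperature up -; bird nesting decline +; conductivity down +; shoreline vegetation loss +
(C) overfishing of top predator — zooplankton density down +; surface temperature up -; bird nesting decline +; conductivity down +; shoreline vegetation loss +
(D) invasive grazer introduction — zooplankton density down +; surface temperature up -; bird nesting decline +; conductivity down +; shoreline vegetation loss -
None of the listed candidates fits everything.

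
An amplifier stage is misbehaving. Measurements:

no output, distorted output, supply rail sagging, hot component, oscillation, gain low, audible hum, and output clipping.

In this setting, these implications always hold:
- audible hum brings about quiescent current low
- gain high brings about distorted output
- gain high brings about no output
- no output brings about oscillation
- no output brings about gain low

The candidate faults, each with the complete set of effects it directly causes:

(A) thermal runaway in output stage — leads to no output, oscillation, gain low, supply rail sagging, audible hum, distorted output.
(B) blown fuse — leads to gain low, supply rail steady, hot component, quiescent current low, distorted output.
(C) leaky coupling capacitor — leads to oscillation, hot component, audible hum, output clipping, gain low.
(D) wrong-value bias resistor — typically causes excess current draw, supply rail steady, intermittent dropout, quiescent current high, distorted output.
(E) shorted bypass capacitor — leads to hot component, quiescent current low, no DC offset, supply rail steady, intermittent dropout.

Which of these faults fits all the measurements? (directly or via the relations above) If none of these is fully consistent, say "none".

none

Per-candidate check:
(A) thermal runaway in output stage — no output +; distorted output +; supply rail sagging +; hot component -; oscillation +; gain low +; audible hum +; output clipping -
(B) blown fuse — no output -; distorted output +; supply rail sagging -; hot component +; oscillation -; gain low +; audible hum -; output clipping -
(C) leaky coupling capacitor — does not account for no output, distorted output, supply rail sagging
(D) wrong-value bias resistor — fails on no output, supply rail sagging, hot component, oscillation, gain low, audible hum, output clipping (predicts supply rail steady, not supply rail sagging)
(E) shorted bypass capacitor — no output -; distorted output -; supply rail sagging -; hot component +; oscillation -; gain low -; audible hum -; output clipping -
No candidate is consistent with all observations.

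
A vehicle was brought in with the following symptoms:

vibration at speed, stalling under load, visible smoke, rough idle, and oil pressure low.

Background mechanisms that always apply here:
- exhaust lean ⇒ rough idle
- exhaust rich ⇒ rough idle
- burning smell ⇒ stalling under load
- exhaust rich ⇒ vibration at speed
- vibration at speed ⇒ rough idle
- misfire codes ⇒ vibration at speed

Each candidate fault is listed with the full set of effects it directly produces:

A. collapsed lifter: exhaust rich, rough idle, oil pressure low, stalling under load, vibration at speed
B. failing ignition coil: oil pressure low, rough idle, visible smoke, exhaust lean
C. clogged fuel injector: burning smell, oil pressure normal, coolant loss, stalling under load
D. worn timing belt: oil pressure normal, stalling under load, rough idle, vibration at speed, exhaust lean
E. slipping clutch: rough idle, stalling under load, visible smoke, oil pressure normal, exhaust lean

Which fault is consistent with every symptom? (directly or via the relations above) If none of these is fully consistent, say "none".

Checking each candidate against the observations:
(A) collapsed lifter — does not account for visible smoke
(B) failing ignition coil — vibration at speed ✗; stalling under load ✗; visible smoke ✓; rough idle ✓; oil pressure low ✓
(C) clogged fuel injector — fails on vibration at speed, visible smoke, rough idle, oil pressure low (predicts oil pressure normal, not oil pressure low)
(D) worn timing belt — vibration at speed ✓; stalling under load ✓; visible smoke ✗; rough idle ✓; oil pressure low ✗
(E) slipping clutch — vibration at speed ✗; stalling under load ✓; visible smoke ✓; rough idle ✓; oil pressure low ✗
No candidate is consistent with all observations.

none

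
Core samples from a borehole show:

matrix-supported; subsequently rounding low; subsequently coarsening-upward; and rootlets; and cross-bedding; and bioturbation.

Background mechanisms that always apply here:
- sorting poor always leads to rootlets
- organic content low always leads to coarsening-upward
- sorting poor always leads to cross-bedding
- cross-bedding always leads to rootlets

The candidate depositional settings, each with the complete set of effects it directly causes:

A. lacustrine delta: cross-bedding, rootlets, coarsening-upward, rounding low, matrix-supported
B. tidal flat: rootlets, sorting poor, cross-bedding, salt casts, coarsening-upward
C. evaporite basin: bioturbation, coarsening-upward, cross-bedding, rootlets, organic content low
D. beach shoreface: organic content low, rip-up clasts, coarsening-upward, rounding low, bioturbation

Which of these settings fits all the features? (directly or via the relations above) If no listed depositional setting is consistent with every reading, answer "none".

For each candidate, compare predicted effects to what was observed:
(A) lacustrine delta — does not account for bioturbation
(B) tidal flat — matrix-supported NO; rounding low NO; coarsening-upward yes; rootlets yes; cross-bedding yes; bioturbation NO
(C) evaporite basin — does not account for matrix-supported, rounding low
(D) beach shoreface — matrix-supported NO; rounding low yes; coarsening-upward yes; rootlets NO; cross-bedding NO; bioturbation yes
Every candidate fails on at least one observation.

none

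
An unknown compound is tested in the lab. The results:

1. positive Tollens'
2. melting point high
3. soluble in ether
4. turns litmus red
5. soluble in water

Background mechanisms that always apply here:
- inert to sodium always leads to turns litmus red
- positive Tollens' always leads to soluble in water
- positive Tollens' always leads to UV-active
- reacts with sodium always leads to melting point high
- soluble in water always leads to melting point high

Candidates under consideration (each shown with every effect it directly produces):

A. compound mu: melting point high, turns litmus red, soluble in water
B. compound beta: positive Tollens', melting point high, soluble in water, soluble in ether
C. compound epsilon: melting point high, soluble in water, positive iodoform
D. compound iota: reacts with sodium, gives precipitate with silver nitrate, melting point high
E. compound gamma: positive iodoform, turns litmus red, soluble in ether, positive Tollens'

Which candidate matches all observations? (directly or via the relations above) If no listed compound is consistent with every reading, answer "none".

Checking each candidate against the observations:
(A) compound mu — positive Tollens' NO; melting point high yes; soluble in ether NO; turns litmus red yes; soluble in water yes
(B) compound beta — does not account for turns litmus red
(C) compound epsilon — does not account for positive Tollens', soluble in ether, turns litmus red
(D) compound iota — does not account for positive Tollens', soluble in ether, turns litmus red, soluble in water
(E) compound gamma — accounts for every observation (melting point high by positive Tollens' → soluble in water → melting point high)
(E) is the only candidate with no mismatches.

E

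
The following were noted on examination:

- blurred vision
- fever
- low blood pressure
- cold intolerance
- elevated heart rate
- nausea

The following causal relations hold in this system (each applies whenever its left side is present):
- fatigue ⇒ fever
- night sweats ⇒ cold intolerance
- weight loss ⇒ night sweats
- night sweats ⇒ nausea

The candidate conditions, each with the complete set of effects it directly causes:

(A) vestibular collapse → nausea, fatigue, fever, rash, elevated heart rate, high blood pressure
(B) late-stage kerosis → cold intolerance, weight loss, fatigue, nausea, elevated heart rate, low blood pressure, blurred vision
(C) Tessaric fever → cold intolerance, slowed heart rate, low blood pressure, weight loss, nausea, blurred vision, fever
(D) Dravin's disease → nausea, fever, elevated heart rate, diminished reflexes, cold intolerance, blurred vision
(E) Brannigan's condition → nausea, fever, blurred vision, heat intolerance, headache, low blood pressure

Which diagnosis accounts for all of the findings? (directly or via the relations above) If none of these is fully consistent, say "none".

B

For each candidate, compare predicted effects to what was observed:
(A) vestibular collapse — fails on blurred vision, low blood pressure, cold intolerance (predicts high blood pressure, not low blood pressure)
(B) late-stage kerosis — accounts for every observation (fever via fatigue → fever)
(C) Tessaric fever — fails on elevated heart rate (predicts slowed heart rate, not elevated heart rate)
(D) Dravin's disease — does not account for low blood pressure
(E) Brannigan's condition — fails on cold intolerance, elevated heart rate (predicts heat intolerance, not cold intolerance)
(B) is the only candidate with no mismatches.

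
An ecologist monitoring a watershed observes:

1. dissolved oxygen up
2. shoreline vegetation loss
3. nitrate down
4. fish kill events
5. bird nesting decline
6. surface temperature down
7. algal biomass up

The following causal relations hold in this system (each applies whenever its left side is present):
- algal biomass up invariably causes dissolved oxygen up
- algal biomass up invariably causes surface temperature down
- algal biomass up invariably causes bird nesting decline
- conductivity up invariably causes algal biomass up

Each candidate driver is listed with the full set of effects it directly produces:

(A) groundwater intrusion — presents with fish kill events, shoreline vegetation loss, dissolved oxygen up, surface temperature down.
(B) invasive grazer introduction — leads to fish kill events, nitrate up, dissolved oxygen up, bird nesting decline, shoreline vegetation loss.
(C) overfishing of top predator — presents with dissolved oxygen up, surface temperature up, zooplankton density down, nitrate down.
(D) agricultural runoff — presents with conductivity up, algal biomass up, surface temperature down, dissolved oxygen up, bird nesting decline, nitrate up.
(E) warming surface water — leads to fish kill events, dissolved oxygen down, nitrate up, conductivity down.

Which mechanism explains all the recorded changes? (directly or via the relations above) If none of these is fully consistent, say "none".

For each candidate, compare predicted effects to what was observed:
(A) groundwater intrusion — does not account for nitrate down, bird nesting decline, algal biomass up
(B) invasive grazer introduction — dissolved oxygen up +; shoreline vegetation loss +; nitrate down -; fish kill events +; bird nesting decline +; surface temperature down -; algal biomass up -
(C) overfishing of top predator — dissolved oxygen up +; shoreline vegetation loss -; nitrate down +; fish kill events -; bird nesting decline -; surface temperature down -; algal biomass up -
(D) agricultural runoff — dissolved oxygen up +; shoreline vegetation loss -; nitrate down -; fish kill events -; bird nesting decline +; surface temperature down +; algal biomass up +
(E) warming surface water — dissolved oxygen up -; shoreline vegetation loss -; nitrate down -; fish kill events +; bird nesting decline -; surface temperature down -; algal biomass up -
No candidate is consistent with all observations.

none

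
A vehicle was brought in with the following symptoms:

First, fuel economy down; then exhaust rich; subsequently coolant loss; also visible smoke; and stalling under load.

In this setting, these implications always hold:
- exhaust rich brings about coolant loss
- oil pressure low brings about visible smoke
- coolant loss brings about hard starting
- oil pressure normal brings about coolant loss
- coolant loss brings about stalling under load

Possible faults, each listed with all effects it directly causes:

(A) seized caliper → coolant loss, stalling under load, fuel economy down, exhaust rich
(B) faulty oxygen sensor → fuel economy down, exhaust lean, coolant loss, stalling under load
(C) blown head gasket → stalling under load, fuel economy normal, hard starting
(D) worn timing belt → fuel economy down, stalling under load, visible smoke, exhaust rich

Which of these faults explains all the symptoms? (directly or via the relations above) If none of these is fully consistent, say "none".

D

Testing each hypothesis:
(A) seized caliper — does not account for visible smoke
(B) faulty oxygen sensor — fails on exhaust rich, visible smoke (predicts exhaust lean, not exhaust rich)
(C) blown head gasket — fails on fuel economy down, exhaust rich, coolant loss, visible smoke (predicts fuel economy normal, not fuel economy down)
(D) worn timing belt — accounts for every observation (coolant loss by exhaust rich → coolant loss)
Only (D) is consistent with every observation.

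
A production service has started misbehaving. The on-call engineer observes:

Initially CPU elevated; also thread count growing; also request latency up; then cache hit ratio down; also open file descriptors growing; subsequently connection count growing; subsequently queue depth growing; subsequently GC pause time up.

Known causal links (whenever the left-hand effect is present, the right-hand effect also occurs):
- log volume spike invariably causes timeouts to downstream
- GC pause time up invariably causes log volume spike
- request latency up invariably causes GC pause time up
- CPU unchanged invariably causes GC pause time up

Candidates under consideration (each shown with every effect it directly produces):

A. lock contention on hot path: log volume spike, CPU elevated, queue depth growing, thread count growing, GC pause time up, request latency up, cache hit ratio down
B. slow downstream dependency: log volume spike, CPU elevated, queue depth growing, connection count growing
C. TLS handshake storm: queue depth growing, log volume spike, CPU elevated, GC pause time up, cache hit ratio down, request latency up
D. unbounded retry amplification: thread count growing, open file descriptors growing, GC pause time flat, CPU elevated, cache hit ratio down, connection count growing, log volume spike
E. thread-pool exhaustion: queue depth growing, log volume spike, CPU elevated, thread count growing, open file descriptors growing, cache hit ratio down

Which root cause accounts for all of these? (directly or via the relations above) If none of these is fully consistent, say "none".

For each candidate, compare predicted effects to what was observed:
(A) lock contention on hot path — does not account for open file descriptors growing, connection count growing
(B) slow downstream dependency — does not account for thread count growing, request latency up, cache hit ratio down, open file descriptors growing, GC pause time up
(C) TLS handshake storm — CPU elevated match; thread count growing miss; request latency up match; cache hit ratio down match; open file descriptors growing miss; connection count growing miss; queue depth growing match; GC pause time up match
(D) unbounded retry amplification — CPU elevated match; thread count growing match; request latency up miss; cache hit ratio down match; open file descriptors growing match; connection count growing match; queue depth growing miss; GC pause time up miss
(E) thread-pool exhaustion — CPU elevated match; thread count growing match; request latency up miss; cache hit ratio down match; open file descriptors growing match; connection count growing miss; queue depth growing match; GC pause time up miss
None of the listed candidates fits everything.

none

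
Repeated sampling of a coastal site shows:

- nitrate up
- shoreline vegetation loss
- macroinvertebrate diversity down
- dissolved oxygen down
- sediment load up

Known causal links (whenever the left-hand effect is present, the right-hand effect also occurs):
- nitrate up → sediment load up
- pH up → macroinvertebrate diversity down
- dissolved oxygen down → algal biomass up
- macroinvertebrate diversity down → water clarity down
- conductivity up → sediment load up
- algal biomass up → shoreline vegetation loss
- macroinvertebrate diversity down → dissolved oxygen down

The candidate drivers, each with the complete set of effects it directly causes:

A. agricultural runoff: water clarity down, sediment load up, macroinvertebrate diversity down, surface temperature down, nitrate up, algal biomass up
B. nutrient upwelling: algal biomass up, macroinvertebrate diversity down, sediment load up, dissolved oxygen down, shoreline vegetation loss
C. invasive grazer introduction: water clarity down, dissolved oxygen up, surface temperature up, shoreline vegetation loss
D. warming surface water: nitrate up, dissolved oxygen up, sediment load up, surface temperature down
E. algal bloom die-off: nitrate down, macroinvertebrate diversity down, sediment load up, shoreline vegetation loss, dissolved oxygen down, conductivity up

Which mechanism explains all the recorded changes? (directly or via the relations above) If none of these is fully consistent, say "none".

Checking each candidate against the observations:
(A) agricultural runoff — nitrate up match; shoreline vegetation loss match (via algal biomass up → shoreline vegetation loss); macroinvertebrate diversity down match; dissolved oxygen down match (via macroinvertebrate diversity down → dissolved oxygen down); sediment load up match
(B) nutrient upwelling — nitrate up miss; shoreline vegetation loss match; macroinvertebrate diversity down match; dissolved oxygen down match; sediment load up match
(C) invasive grazer introduction — nitrate up miss; shoreline vegetation loss match; macroinvertebrate diversity down miss; dissolved oxygen down miss; sediment load up miss
(D) warming surface water — nitrate up match; shoreline vegetation loss miss; macroinvertebrate diversity down miss; dissolved oxygen down miss; sediment load up match
(E) algal bloom die-off — fails on nitrate up (predicts nitrate down, not nitrate up)
(A) is the only candidate with no mismatches.

A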